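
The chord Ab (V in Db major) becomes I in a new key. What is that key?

The numeral I denotes a major triad on scale degree 1. With Ab on degree 1, the tonic of the new key is Ab.
Degree 1 carries a major triad in major keys, so the destination is Ab major.
Check: the diatonic triads of Ab major are Ab (I), Bbm (ii), Cm (iii), Db (IV), Eb (V), Fm (vi), Gdim (vii°) — Ab is indeed I.

Ab major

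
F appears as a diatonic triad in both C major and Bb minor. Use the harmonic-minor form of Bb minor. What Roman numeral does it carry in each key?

The scale of C major is C D E F G A B; F is degree 4, and the triad built there (F-A-C) is major, so it is IV.
The scale of Bb minor (harmonic minor) is Bb C Db Eb F Gb A; F is degree 5, and the triad built there (F-A-C) is major, so it is V.

IV in C major; V in Bb minor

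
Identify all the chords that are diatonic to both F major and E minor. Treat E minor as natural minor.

Am, C

Triads in F major: F (I), Gm (ii), Am (iii), Bb (IV), C (V), Dm (vi), Edim (vii°).
Triads in E minor (natural minor): Em (i), F#dim (ii°), G (III), Am (iv), Bm (v), C (VI), D (VII).
Shared triads with their functions: Am (iii in F major, iv in E minor); C (V in F major, VI in E minor).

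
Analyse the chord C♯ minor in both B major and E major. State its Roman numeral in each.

ii in B major; vi in E major

The scale of B major is B C♯ D♯ E F♯ G♯ A♯; C♯ is degree 2, and the triad built there (C♯-E-G♯) is minor, so it is ii.
The scale of E major is E F♯ G♯ A B C♯ D♯; C♯ is degree 6, and the triad built there (C♯-E-G♯) is minor, so it is vi.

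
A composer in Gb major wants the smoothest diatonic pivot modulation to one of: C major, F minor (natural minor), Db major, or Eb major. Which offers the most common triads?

Db major

Triads of Gb major: Gb (I), Abm (ii), Bbm (iii), Cb (IV), Db (V), Ebm (vi), Fdim (vii°).
C major shares 0: none.
F minor (natural minor) shares 2: Bbm, Db.
Db major shares 4: Gb, Bbm, Db, Ebm.
Eb major shares 0: none.
The most common triads (4) are shared with Db major.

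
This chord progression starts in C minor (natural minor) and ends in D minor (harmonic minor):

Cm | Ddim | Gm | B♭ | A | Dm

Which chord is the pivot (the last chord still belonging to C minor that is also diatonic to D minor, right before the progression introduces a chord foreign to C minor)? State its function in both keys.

B♭ — VII in C minor, VI in D minor

Chords diatonic to C minor: Cm, Ddim, E♭, Fm, Gm, A♭, B♭.
Reading the progression, the first chord not in that set is A, so the modulation leaves C minor there.
The chord immediately before A is B♭, which is diatonic to both keys: VII in C minor and VI in D minor.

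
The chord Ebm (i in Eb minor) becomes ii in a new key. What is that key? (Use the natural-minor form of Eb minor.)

Db major

The numeral ii denotes a minor triad on scale degree 2. With Eb on degree 2, the tonic of the new key is Db.
Degree 2 carries a minor triad in major keys, so the destination is Db major.
Check: the diatonic triads of Db major are Db (I), Ebm (ii), Fm (iii), Gb (IV), Ab (V), Bbm (vi), Cdim (vii°) — Ebm is indeed ii.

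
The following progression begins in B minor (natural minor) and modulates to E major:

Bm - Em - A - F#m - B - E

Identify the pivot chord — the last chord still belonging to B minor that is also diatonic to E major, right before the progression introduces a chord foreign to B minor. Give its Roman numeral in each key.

F#m — v in B minor, ii in E major

Chords diatonic to B minor: Bm, C#dim, D, Em, F#m, G, A.
Reading the progression, the first chord not in that set is B, so the modulation leaves B minor there.
The chord immediately before B is F#m, which is diatonic to both keys: v in B minor and ii in E major.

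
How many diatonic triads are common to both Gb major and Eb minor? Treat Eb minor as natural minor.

7

Diatonic triads of Gb major: Gb major (I), Ab minor (ii), Bb minor (iii), Cb major (IV), Db major (V), Eb minor (vi), F diminished (vii°).
Diatonic triads of Eb minor (natural minor): Eb minor (i), F diminished (ii°), Gb major (III), Ab minor (iv), Bb minor (v), Cb major (VI), Db major (VII).
Matching root and quality in both lists: Gb major, Ab minor, Bb minor, Cb major, Db major, Eb minor, F diminished.
That gives 7 common triads.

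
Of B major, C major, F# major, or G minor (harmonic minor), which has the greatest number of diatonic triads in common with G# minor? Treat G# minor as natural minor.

B major

Triads of G# minor (natural minor): G# minor (i), A# diminished (ii°), B major (III), C# minor (iv), D# minor (v), E major (VI), F# major (VII).
B major shares 7: G#m, A#dim, B, C#m, D#m, E, F#.
C major shares 0: none.
F# major shares 4: G#m, B, D#m, F#.
G minor (harmonic minor) shares 0: none.
The most common triads (7) are shared with B major.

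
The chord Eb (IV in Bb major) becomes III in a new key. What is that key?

The numeral III denotes a major triad on scale degree 3. With Eb on degree 3, the tonic of the new key is C.
Degree 3 carries a major triad in natural-minor keys, so the destination is C minor.
Check: the diatonic triads of C minor (natural minor) are Cm (i), Ddim (ii°), Eb (III), Fm (iv), Gm (v), Ab (VI), Bb (VII) — Eb is indeed III.

C minor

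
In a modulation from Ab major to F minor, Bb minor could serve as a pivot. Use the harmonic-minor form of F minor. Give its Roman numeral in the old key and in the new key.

ii in Ab major; iv in F minor

The scale of Ab major is Ab Bb C Db Eb F G; Bb is degree 2, and the triad built there (Bb-Db-F) is minor, so it is ii.
The scale of F minor (harmonic minor) is F G Ab Bb C Db E; Bb is degree 4, and the triad built there (Bb-Db-F) is minor, so it is iv.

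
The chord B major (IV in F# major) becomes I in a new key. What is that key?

The numeral I denotes a major triad on scale degree 1. With B on degree 1, the tonic of the new key is B.
Degree 1 carries a major triad in major keys, so the destination is B major.
Check: the diatonic triads of B major are B (I), C#m (ii), D#m (iii), E (IV), F# (V), G#m (vi), A#dim (vii°) — B major is indeed I.

B major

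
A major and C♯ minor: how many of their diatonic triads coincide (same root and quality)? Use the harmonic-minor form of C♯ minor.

3

Diatonic triads of A major: A (I), Bm (ii), C♯m (iii), D (IV), E (V), F♯m (vi), G♯dim (vii°).
Diatonic triads of C♯ minor (harmonic minor): C♯m (i), D♯dim (ii°), Eaug (III+), F♯m (iv), G♯ (V), A (VI), B♯dim (vii°).
Matching root and quality in both lists: A, C♯m, F♯m.
That gives 3 common triads.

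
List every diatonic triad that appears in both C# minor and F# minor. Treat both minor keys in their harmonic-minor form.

Triads in C# minor (harmonic minor): C#m (i), D#dim (ii°), Eaug (III+), F#m (iv), G# (V), A (VI), B#dim (vii°).
Triads in F# minor (harmonic minor): F#m (i), G#dim (ii°), Aaug (III+), Bm (iv), C# (V), D (VI), E#dim (vii°).
Shared triads with their functions: F#m (iv in C# minor, i in F# minor).

F#m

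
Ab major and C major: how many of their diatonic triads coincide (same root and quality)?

0

Diatonic triads of Ab major: Ab major (I), Bb minor (ii), C minor (iii), Db major (IV), Eb major (V), F minor (vi), G diminished (vii°).
Diatonic triads of C major: C major (I), D minor (ii), E minor (iii), F major (IV), G major (V), A minor (vi), B diminished (vii°).
No triad has the same root and quality in both keys.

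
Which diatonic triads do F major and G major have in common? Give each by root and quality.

Am, C

Triads in F major: F (I), Gm (ii), Am (iii), Bb (IV), C (V), Dm (vi), Edim (vii°).
Triads in G major: G (I), Am (ii), Bm (iii), C (IV), D (V), Em (vi), F#dim (vii°).
Shared triads with their functions: Am (iii in F major, ii in G major); C (V in F major, IV in G major).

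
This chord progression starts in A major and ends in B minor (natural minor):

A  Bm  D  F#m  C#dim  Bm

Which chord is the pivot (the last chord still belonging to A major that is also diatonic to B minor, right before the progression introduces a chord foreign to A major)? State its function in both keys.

Chords diatonic to A major: A, Bm, C#m, D, E, F#m, G#dim.
Reading the progression, the first chord not in that set is C#dim, so the modulation leaves A major there.
The chord immediately before C#dim is F#m, which is diatonic to both keys: vi in A major and v in B minor.

F#m — vi in A major, v in B minor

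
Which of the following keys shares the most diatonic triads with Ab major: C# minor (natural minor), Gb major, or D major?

Gb major

Triads of Ab major: Ab major (I), Bb minor (ii), C minor (iii), Db major (IV), Eb major (V), F minor (vi), G diminished (vii°).
C# minor (natural minor) shares 0: none.
Gb major shares 2: Bbm, Db.
D major shares 0: none.
The most common triads (2) are shared with Gb major.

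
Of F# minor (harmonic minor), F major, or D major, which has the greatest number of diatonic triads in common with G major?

Triads of G major: G major (I), A minor (ii), B minor (iii), C major (IV), D major (V), E minor (vi), F# diminished (vii°).
F# minor (harmonic minor) shares 2: Bm, D.
F major shares 2: Am, C.
D major shares 4: G, Bm, D, Em.
The most common triads (4) are shared with D major.

D major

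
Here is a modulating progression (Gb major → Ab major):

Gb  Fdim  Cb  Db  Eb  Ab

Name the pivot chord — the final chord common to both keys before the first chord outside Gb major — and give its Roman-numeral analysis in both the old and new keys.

Chords diatonic to Gb major: Gb, Abm, Bbm, Cb, Db, Ebm, Fdim.
Reading the progression, the first chord not in that set is Eb, so the modulation leaves Gb major there.
The chord immediately before Eb is Db, which is diatonic to both keys: V in Gb major and IV in Ab major.

Db — V in Gb major, IV in Ab major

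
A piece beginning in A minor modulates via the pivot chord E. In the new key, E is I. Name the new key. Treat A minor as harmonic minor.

E major

The numeral I denotes a major triad on scale degree 1. With E on degree 1, the tonic of the new key is E.
Degree 1 carries a major triad in major keys, so the destination is E major.
Check: the diatonic triads of E major are E (I), F#m (ii), G#m (iii), A (IV), B (V), C#m (vi), D#dim (vii°) — E is indeed I.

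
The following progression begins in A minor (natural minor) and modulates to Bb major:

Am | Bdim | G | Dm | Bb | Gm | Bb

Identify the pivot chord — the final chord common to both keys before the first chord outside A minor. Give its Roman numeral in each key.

Chords diatonic to A minor: Am, Bdim, C, Dm, Em, F, G.
Reading the progression, the first chord not in that set is Bb, so the modulation leaves A minor there.
The chord immediately before Bb is Dm, which is diatonic to both keys: iv in A minor and iii in Bb major.

Dm — iv in A minor, iii in Bb major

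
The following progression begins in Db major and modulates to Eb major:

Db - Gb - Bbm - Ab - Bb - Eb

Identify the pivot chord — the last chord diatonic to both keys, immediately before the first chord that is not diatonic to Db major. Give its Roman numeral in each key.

Ab — V in Db major, IV in Eb major

Chords diatonic to Db major: Db, Ebm, Fm, Gb, Ab, Bbm, Cdim.
Reading the progression, the first chord not in that set is Bb, so the modulation leaves Db major there.
The chord immediately before Bb is Ab, which is diatonic to both keys: V in Db major and IV in Eb major.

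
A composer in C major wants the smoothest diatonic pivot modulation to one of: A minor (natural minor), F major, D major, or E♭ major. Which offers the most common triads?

Triads of C major: C major (I), D minor (ii), E minor (iii), F major (IV), G major (V), A minor (vi), B diminished (vii°).
A minor (natural minor) shares 7: C, Dm, Em, F, G, Am, Bdim.
F major shares 4: C, Dm, F, Am.
D major shares 2: Em, G.
E♭ major shares 0: none.
The most common triads (7) are shared with A minor.

A minor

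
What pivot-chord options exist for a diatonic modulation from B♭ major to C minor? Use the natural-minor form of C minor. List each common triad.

Triads in B♭ major: B♭ (I), Cm (ii), Dm (iii), E♭ (IV), F (V), Gm (vi), Adim (vii°).
Triads in C minor (natural minor): Cm (i), Ddim (ii°), E♭ (III), Fm (iv), Gm (v), A♭ (VI), B♭ (VII).
Shared triads with their functions: B♭ (I in B♭ major, VII in C minor); Cm (ii in B♭ major, i in C minor); E♭ (IV in B♭ major, III in C minor); Gm (vi in B♭ major, v in C minor).

B♭, Cm, E♭, Gm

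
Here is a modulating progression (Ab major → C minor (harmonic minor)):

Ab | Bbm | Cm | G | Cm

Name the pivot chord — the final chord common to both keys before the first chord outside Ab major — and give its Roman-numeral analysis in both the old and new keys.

Chords diatonic to Ab major: Ab, Bbm, Cm, Db, Eb, Fm, Gdim.
Reading the progression, the first chord not in that set is G, so the modulation leaves Ab major there.
The chord immediately before G is Cm, which is diatonic to both keys: iii in Ab major and i in C minor.

Cm — iii in Ab major, i in C minor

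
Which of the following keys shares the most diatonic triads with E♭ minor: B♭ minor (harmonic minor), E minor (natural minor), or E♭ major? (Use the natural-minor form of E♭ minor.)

Triads of E♭ minor (natural minor): E♭ minor (i), F diminished (ii°), G♭ major (III), A♭ minor (iv), B♭ minor (v), C♭ major (VI), D♭ major (VII).
B♭ minor (harmonic minor) shares 3: E♭m, G♭, B♭m.
E minor (natural minor) shares 0: none.
E♭ major shares 0: none.
The most common triads (3) are shared with B♭ minor.

B♭ minor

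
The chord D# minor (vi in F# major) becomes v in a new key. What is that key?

G# minor

The numeral v denotes a minor triad on scale degree 5. With D# on degree 5, the tonic of the new key is G#.
Degree 5 carries a minor triad in natural-minor keys, so the destination is G# minor.
Check: the diatonic triads of G# minor (natural minor) are G#m (i), A#dim (ii°), B (III), C#m (iv), D#m (v), E (VI), F# (VII) — D# minor is indeed v.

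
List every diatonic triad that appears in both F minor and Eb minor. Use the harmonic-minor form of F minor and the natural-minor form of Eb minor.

Bbm, Db

Triads in F minor (harmonic minor): Fm (i), Gdim (ii°), Abaug (III+), Bbm (iv), C (V), Db (VI), Edim (vii°).
Triads in Eb minor (natural minor): Ebm (i), Fdim (ii°), Gb (III), Abm (iv), Bbm (v), Cb (VI), Db (VII).
Shared triads with their functions: Bbm (iv in F minor, v in Eb minor); Db (VI in F minor, VII in Eb minor).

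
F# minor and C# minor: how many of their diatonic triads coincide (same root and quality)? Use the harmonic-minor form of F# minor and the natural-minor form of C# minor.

1

Diatonic triads of F# minor (harmonic minor): F#m (i), G#dim (ii°), Aaug (III+), Bm (iv), C# (V), D (VI), E#dim (vii°).
Diatonic triads of C# minor (natural minor): C#m (i), D#dim (ii°), E (III), F#m (iv), G#m (v), A (VI), B (VII).
Matching root and quality in both lists: F#m.
That gives 1 common triad.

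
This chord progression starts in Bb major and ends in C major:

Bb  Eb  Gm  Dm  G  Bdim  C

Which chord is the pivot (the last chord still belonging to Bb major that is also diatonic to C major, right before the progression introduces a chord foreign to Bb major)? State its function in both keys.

Chords diatonic to Bb major: Bb, Cm, Dm, Eb, F, Gm, Adim.
Reading the progression, the first chord not in that set is G, so the modulation leaves Bb major there.
The chord immediately before G is Dm, which is diatonic to both keys: iii in Bb major and ii in C major.

Dm — iii in Bb major, ii in C major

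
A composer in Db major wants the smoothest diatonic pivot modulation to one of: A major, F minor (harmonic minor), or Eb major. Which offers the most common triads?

F minor

Triads of Db major: Db major (I), Eb minor (ii), F minor (iii), Gb major (IV), Ab major (V), Bb minor (vi), C diminished (vii°).
A major shares 0: none.
F minor (harmonic minor) shares 3: Db, Fm, Bbm.
Eb major shares 2: Fm, Ab.
The most common triads (3) are shared with F minor.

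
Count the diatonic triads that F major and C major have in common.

Diatonic triads of F major: F major (I), G minor (ii), A minor (iii), Bb major (IV), C major (V), D minor (vi), E diminished (vii°).
Diatonic triads of C major: C major (I), D minor (ii), E minor (iii), F major (IV), G major (V), A minor (vi), B diminished (vii°).
Matching root and quality in both lists: F major, A minor, C major, D minor.
That gives 4 common triads.

4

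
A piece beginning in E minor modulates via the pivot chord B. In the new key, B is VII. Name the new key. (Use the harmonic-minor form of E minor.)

C# minor

The numeral VII denotes a major triad on scale degree 7. With B on degree 7, the tonic of the new key is C#.
Degree 7 carries a major triad in natural-minor keys, so the destination is C# minor.
Check: the diatonic triads of C# minor (natural minor) are C#m (i), D#dim (ii°), E (III), F#m (iv), G#m (v), A (VI), B (VII) — B is indeed VII.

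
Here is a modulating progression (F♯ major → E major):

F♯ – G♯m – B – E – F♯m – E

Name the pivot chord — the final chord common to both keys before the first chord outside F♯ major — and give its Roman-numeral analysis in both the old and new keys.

B — IV in F♯ major, V in E major

Chords diatonic to F♯ major: F♯, G♯m, A♯m, B, C♯, D♯m, E♯dim.
Reading the progression, the first chord not in that set is E, so the modulation leaves F♯ major there.
The chord immediately before E is B, which is diatonic to both keys: IV in F♯ major and V in E major.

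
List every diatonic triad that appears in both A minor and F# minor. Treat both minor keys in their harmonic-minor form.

G#dim

Triads in A minor (harmonic minor): Am (i), Bdim (ii°), Caug (III+), Dm (iv), E (V), F (VI), G#dim (vii°).
Triads in F# minor (harmonic minor): F#m (i), G#dim (ii°), Aaug (III+), Bm (iv), C# (V), D (VI), E#dim (vii°).
Shared triads with their functions: G#dim (vii° in A minor, ii° in F# minor).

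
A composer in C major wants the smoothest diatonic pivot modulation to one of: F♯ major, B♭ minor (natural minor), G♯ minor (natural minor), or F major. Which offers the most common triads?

F major

Triads of C major: C major (I), D minor (ii), E minor (iii), F major (IV), G major (V), A minor (vi), B diminished (vii°).
F♯ major shares 0: none.
B♭ minor (natural minor) shares 0: none.
G♯ minor (natural minor) shares 0: none.
F major shares 4: C, Dm, F, Am.
The most common triads (4) are shared with F major.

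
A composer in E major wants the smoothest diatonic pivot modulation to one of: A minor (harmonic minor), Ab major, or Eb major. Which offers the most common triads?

Triads of E major: E major (I), F# minor (ii), G# minor (iii), A major (IV), B major (V), C# minor (vi), D# diminished (vii°).
A minor (harmonic minor) shares 1: E.
Ab major shares 0: none.
Eb major shares 0: none.
The most common triads (1) are shared with A minor.

A minor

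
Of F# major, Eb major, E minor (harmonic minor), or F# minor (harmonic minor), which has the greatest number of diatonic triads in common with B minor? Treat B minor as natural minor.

Triads of B minor (natural minor): B minor (i), C# diminished (ii°), D major (III), E minor (iv), F# minor (v), G major (VI), A major (VII).
F# major shares 0: none.
Eb major shares 0: none.
E minor (harmonic minor) shares 1: Em.
F# minor (harmonic minor) shares 3: Bm, D, F#m.
The most common triads (3) are shared with F# minor.

F# minor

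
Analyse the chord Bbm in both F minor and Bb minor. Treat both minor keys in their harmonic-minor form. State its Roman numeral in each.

The scale of F minor (harmonic minor) is F G Ab Bb C Db E; Bb is degree 4, and the triad built there (Bb-Db-F) is minor, so it is iv.
The scale of Bb minor (harmonic minor) is Bb C Db Eb F Gb A; Bb is degree 1, and the triad built there (Bb-Db-F) is minor, so it is i.

iv in F minor; i in Bb minor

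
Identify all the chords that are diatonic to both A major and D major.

Triads in A major: A (I), Bm (ii), C#m (iii), D (IV), E (V), F#m (vi), G#dim (vii°).
Triads in D major: D (I), Em (ii), F#m (iii), G (IV), A (V), Bm (vi), C#dim (vii°).
Shared triads with their functions: A (I in A major, V in D major); Bm (ii in A major, vi in D major); D (IV in A major, I in D major); F#m (vi in A major, iii in D major).

A, Bm, D, F#m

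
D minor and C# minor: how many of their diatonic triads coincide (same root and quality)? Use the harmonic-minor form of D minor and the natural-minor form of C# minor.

Diatonic triads of D minor (harmonic minor): D minor (i), E diminished (ii°), F augmented (III+), G minor (iv), A major (V), Bb major (VI), C# diminished (vii°).
Diatonic triads of C# minor (natural minor): C# minor (i), D# diminished (ii°), E major (III), F# minor (iv), G# minor (v), A major (VI), B major (VII).
Matching root and quality in both lists: A major.
That gives 1 common triad.

1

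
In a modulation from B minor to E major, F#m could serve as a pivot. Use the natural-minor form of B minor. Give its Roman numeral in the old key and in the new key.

The scale of B minor (natural minor) is B C# D E F# G A; F# is degree 5, and the triad built there (F#-A-C#) is minor, so it is v.
The scale of E major is E F# G# A B C# D#; F# is degree 2, and the triad built there (F#-A-C#) is minor, so it is ii.

v in B minor; ii in E major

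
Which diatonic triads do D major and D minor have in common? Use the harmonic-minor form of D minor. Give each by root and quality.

Triads in D major: D (I), Em (ii), F#m (iii), G (IV), A (V), Bm (vi), C#dim (vii°).
Triads in D minor (harmonic minor): Dm (i), Edim (ii°), Faug (III+), Gm (iv), A (V), Bb (VI), C#dim (vii°).
Shared triads with their functions: A (V in D major, V in D minor); C#dim (vii° in D major, vii° in D minor).

A, C#dim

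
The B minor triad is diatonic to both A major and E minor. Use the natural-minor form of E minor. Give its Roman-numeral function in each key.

ii in A major; v in E minor

The scale of A major is A B C# D E F# G#; B is degree 2, and the triad built there (B-D-F#) is minor, so it is ii.
The scale of E minor (natural minor) is E F# G A B C D; B is degree 5, and the triad built there (B-D-F#) is minor, so it is v.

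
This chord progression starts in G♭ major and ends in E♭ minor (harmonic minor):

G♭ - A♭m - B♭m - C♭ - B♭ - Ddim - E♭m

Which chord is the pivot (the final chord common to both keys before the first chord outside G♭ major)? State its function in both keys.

Chords diatonic to G♭ major: G♭, A♭m, B♭m, C♭, D♭, E♭m, Fdim.
Reading the progression, the first chord not in that set is B♭, so the modulation leaves G♭ major there.
The chord immediately before B♭ is C♭, which is diatonic to both keys: IV in G♭ major and VI in E♭ minor.

C♭ — IV in G♭ major, VI in E♭ minor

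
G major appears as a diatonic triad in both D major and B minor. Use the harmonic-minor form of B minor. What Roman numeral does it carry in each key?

IV in D major; VI in B minor

The scale of D major is D E F♯ G A B C♯; G is degree 4, and the triad built there (G-B-D) is major, so it is IV.
The scale of B minor (harmonic minor) is B C♯ D E F♯ G A♯; G is degree 6, and the triad built there (G-B-D) is major, so it is VI.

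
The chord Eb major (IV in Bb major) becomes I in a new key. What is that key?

Eb major

The numeral I denotes a major triad on scale degree 1. With Eb on degree 1, the tonic of the new key is Eb.
Degree 1 carries a major triad in major keys, so the destination is Eb major.
Check: the diatonic triads of Eb major are Eb (I), Fm (ii), Gm (iii), Ab (IV), Bb (V), Cm (vi), Ddim (vii°) — Eb major is indeed I.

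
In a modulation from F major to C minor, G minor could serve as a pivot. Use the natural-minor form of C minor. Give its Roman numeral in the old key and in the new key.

The scale of F major is F G A B♭ C D E; G is degree 2, and the triad built there (G-B♭-D) is minor, so it is ii.
The scale of C minor (natural minor) is C D E♭ F G A♭ B♭; G is degree 5, and the triad built there (G-B♭-D) is minor, so it is v.

ii in F major; v in C minor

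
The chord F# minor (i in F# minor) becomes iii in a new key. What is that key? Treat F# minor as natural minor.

The numeral iii denotes a minor triad on scale degree 3. With F# on degree 3, the tonic of the new key is D.
Degree 3 carries a minor triad in major keys, so the destination is D major.
Check: the diatonic triads of D major are D (I), Em (ii), F#m (iii), G (IV), A (V), Bm (vi), C#dim (vii°) — F# minor is indeed iii.

D major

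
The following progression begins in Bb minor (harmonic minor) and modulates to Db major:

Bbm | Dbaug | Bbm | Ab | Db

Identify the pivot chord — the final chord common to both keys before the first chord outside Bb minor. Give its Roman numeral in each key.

Chords diatonic to Bb minor: Bbm, Cdim, Dbaug, Ebm, F, Gb, Adim.
Reading the progression, the first chord not in that set is Ab, so the modulation leaves Bb minor there.
The chord immediately before Ab is Bbm, which is diatonic to both keys: i in Bb minor and vi in Db major.

Bbm — i in Bb minor, vi in Db major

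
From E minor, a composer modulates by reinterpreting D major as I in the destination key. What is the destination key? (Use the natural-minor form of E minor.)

The numeral I denotes a major triad on scale degree 1. With D on degree 1, the tonic of the new key is D.
Degree 1 carries a major triad in major keys, so the destination is D major.
Check: the diatonic triads of D major are D (I), Em (ii), F#m (iii), G (IV), A (V), Bm (vi), C#dim (vii°) — D major is indeed I.

D major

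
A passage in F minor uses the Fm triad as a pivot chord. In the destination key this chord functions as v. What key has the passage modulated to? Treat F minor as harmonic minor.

Bb minor

The numeral v denotes a minor triad on scale degree 5. With F on degree 5, the tonic of the new key is Bb.
Degree 5 carries a minor triad in natural-minor keys, so the destination is Bb minor.
Check: the diatonic triads of Bb minor (natural minor) are Bbm (i), Cdim (ii°), Db (III), Ebm (iv), Fm (v), Gb (VI), Ab (VII) — Fm is indeed v.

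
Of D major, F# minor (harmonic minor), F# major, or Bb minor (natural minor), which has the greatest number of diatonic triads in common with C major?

D major

Triads of C major: C major (I), D minor (ii), E minor (iii), F major (IV), G major (V), A minor (vi), B diminished (vii°).
D major shares 2: Em, G.
F# minor (harmonic minor) shares 0: none.
F# major shares 0: none.
Bb minor (natural minor) shares 0: none.
The most common triads (2) are shared with D major.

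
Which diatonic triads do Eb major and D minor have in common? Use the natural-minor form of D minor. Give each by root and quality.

Triads in Eb major: Eb (I), Fm (ii), Gm (iii), Ab (IV), Bb (V), Cm (vi), Ddim (vii°).
Triads in D minor (natural minor): Dm (i), Edim (ii°), F (III), Gm (iv), Am (v), Bb (VI), C (VII).
Shared triads with their functions: Gm (iii in Eb major, iv in D minor); Bb (V in Eb major, VI in D minor).

Gm, Bb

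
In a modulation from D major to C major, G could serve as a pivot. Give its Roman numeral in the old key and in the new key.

IV in D major; V in C major

The scale of D major is D E F# G A B C#; G is degree 4, and the triad built there (G-B-D) is major, so it is IV.
The scale of C major is C D E F G A B; G is degree 5, and the triad built there (G-B-D) is major, so it is V.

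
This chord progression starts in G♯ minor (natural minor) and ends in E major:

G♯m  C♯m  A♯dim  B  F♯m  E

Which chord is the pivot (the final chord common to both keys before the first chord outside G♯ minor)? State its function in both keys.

B — III in G♯ minor, V in E major

Chords diatonic to G♯ minor: G♯m, A♯dim, B, C♯m, D♯m, E, F♯.
Reading the progression, the first chord not in that set is F♯m, so the modulation leaves G♯ minor there.
The chord immediately before F♯m is B, which is diatonic to both keys: III in G♯ minor and V in E major.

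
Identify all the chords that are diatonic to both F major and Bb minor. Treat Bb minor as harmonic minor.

Triads in F major: F (I), Gm (ii), Am (iii), Bb (IV), C (V), Dm (vi), Edim (vii°).
Triads in Bb minor (harmonic minor): Bbm (i), Cdim (ii°), Dbaug (III+), Ebm (iv), F (V), Gb (VI), Adim (vii°).
Shared triads with their functions: F (I in F major, V in Bb minor).

F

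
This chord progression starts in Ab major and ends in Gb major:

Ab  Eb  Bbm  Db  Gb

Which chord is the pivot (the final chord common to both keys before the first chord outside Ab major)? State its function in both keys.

Chords diatonic to Ab major: Ab, Bbm, Cm, Db, Eb, Fm, Gdim.
Reading the progression, the first chord not in that set is Gb, so the modulation leaves Ab major there.
The chord immediately before Gb is Db, which is diatonic to both keys: IV in Ab major and V in Gb major.

Db — IV in Ab major, V in Gb major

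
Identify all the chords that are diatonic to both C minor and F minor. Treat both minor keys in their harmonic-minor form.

Fm

Triads in C minor (harmonic minor): Cm (i), Ddim (ii°), Ebaug (III+), Fm (iv), G (V), Ab (VI), Bdim (vii°).
Triads in F minor (harmonic minor): Fm (i), Gdim (ii°), Abaug (III+), Bbm (iv), C (V), Db (VI), Edim (vii°).
Shared triads with their functions: Fm (iv in C minor, i in F minor).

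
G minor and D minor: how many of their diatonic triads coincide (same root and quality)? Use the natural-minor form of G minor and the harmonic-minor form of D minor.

Diatonic triads of G minor (natural minor): Gm (i), Adim (ii°), Bb (III), Cm (iv), Dm (v), Eb (VI), F (VII).
Diatonic triads of D minor (harmonic minor): Dm (i), Edim (ii°), Faug (III+), Gm (iv), A (V), Bb (VI), C#dim (vii°).
Matching root and quality in both lists: Gm, Bb, Dm.
That gives 3 common triads.

3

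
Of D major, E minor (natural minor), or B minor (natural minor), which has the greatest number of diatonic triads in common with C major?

Triads of C major: C major (I), D minor (ii), E minor (iii), F major (IV), G major (V), A minor (vi), B diminished (vii°).
D major shares 2: Em, G.
E minor (natural minor) shares 4: C, Em, G, Am.
B minor (natural minor) shares 2: Em, G.
The most common triads (4) are shared with E minor.

E minor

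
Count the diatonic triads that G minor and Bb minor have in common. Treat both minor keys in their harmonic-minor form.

Diatonic triads of G minor (harmonic minor): Gm (i), Adim (ii°), Bbaug (III+), Cm (iv), D (V), Eb (VI), F#dim (vii°).
Diatonic triads of Bb minor (harmonic minor): Bbm (i), Cdim (ii°), Dbaug (III+), Ebm (iv), F (V), Gb (VI), Adim (vii°).
Matching root and quality in both lists: Adim.
That gives 1 common triad.

1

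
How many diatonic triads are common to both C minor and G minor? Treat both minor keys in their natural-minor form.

Diatonic triads of C minor (natural minor): C minor (i), D diminished (ii°), Eb major (III), F minor (iv), G minor (v), Ab major (VI), Bb major (VII).
Diatonic triads of G minor (natural minor): G minor (i), A diminished (ii°), Bb major (III), C minor (iv), D minor (v), Eb major (VI), F major (VII).
Matching root and quality in both lists: C minor, Eb major, G minor, Bb major.
That gives 4 common triads.

4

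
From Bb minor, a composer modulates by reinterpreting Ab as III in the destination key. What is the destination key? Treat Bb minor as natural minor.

The numeral III denotes a major triad on scale degree 3. With Ab on degree 3, the tonic of the new key is F.
Degree 3 carries a major triad in natural-minor keys, so the destination is F minor.
Check: the diatonic triads of F minor (natural minor) are Fm (i), Gdim (ii°), Ab (III), Bbm (iv), Cm (v), Db (VI), Eb (VII) — Ab is indeed III.

F minor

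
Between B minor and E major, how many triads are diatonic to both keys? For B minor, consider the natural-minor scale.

2

Diatonic triads of B minor (natural minor): B minor (i), C# diminished (ii°), D major (III), E minor (iv), F# minor (v), G major (VI), A major (VII).
Diatonic triads of E major: E major (I), F# minor (ii), G# minor (iii), A major (IV), B major (V), C# minor (vi), D# diminished (vii°).
Matching root and quality in both lists: F# minor, A major.
That gives 2 common triads.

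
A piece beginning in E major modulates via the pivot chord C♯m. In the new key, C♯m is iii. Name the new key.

The numeral iii denotes a minor triad on scale degree 3. With C♯ on degree 3, the tonic of the new key is A.
Degree 3 carries a minor triad in major keys, so the destination is A major.
Check: the diatonic triads of A major are A (I), Bm (ii), C♯m (iii), D (IV), E (V), F♯m (vi), G♯dim (vii°) — C♯m is indeed iii.

A major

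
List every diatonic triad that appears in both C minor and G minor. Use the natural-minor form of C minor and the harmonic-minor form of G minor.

Cm, Eb, Gm

Triads in C minor (natural minor): Cm (i), Ddim (ii°), Eb (III), Fm (iv), Gm (v), Ab (VI), Bb (VII).
Triads in G minor (harmonic minor): Gm (i), Adim (ii°), Bbaug (III+), Cm (iv), D (V), Eb (VI), F#dim (vii°).
Shared triads with their functions: Cm (i in C minor, iv in G minor); Eb (III in C minor, VI in G minor); Gm (v in C minor, i in G minor).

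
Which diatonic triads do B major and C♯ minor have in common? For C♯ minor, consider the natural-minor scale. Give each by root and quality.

B, C♯m, E, G♯m

Triads in B major: B major (I), C♯ minor (ii), D♯ minor (iii), E major (IV), F♯ major (V), G♯ minor (vi), A♯ diminished (vii°).
Triads in C♯ minor (natural minor): C♯ minor (i), D♯ diminished (ii°), E major (III), F♯ minor (iv), G♯ minor (v), A major (VI), B major (VII).
Shared triads with their functions: B major (I in B major, VII in C♯ minor); C♯ minor (ii in B major, i in C♯ minor); E major (IV in B major, III in C♯ minor); G♯ minor (vi in B major, v in C♯ minor).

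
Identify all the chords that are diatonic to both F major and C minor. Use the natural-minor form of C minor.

Gm, Bb

Triads in F major: F (I), Gm (ii), Am (iii), Bb (IV), C (V), Dm (vi), Edim (vii°).
Triads in C minor (natural minor): Cm (i), Ddim (ii°), Eb (III), Fm (iv), Gm (v), Ab (VI), Bb (VII).
Shared triads with their functions: Gm (ii in F major, v in C minor); Bb (IV in F major, VII in C minor).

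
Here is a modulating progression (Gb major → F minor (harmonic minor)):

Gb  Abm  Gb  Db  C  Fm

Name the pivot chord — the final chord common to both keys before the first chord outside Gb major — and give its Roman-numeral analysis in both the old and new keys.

Db — V in Gb major, VI in F minor

Chords diatonic to Gb major: Gb, Abm, Bbm, Cb, Db, Ebm, Fdim.
Reading the progression, the first chord not in that set is C, so the modulation leaves Gb major there.
The chord immediately before C is Db, which is diatonic to both keys: V in Gb major and VI in F minor.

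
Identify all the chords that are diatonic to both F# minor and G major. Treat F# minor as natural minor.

Bm, D

Triads in F# minor (natural minor): F#m (i), G#dim (ii°), A (III), Bm (iv), C#m (v), D (VI), E (VII).
Triads in G major: G (I), Am (ii), Bm (iii), C (IV), D (V), Em (vi), F#dim (vii°).
Shared triads with their functions: Bm (iv in F# minor, iii in G major); D (VI in F# minor, V in G major).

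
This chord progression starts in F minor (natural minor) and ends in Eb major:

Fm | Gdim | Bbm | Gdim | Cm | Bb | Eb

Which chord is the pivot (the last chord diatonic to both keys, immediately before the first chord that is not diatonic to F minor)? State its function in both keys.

Cm — v in F minor, vi in Eb major

Chords diatonic to F minor: Fm, Gdim, Ab, Bbm, Cm, Db, Eb.
Reading the progression, the first chord not in that set is Bb, so the modulation leaves F minor there.
The chord immediately before Bb is Cm, which is diatonic to both keys: v in F minor and vi in Eb major.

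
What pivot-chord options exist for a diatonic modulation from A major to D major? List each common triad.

A, Bm, D, F#m

Triads in A major: A major (I), B minor (ii), C# minor (iii), D major (IV), E major (V), F# minor (vi), G# diminished (vii°).
Triads in D major: D major (I), E minor (ii), F# minor (iii), G major (IV), A major (V), B minor (vi), C# diminished (vii°).
Shared triads with their functions: A major (I in A major, V in D major); B minor (ii in A major, vi in D major); D major (IV in A major, I in D major); F# minor (vi in A major, iii in D major).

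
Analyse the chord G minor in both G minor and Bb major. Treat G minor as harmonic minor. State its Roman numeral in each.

The scale of G minor (harmonic minor) is G A Bb C D Eb F#; G is degree 1, and the triad built there (G-Bb-D) is minor, so it is i.
The scale of Bb major is Bb C D Eb F G A; G is degree 6, and the triad built there (G-Bb-D) is minor, so it is vi.

i in G minor; vi in Bb major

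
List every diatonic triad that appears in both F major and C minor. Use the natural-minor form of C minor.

Gm, Bb

Triads in F major: F (I), Gm (ii), Am (iii), Bb (IV), C (V), Dm (vi), Edim (vii°).
Triads in C minor (natural minor): Cm (i), Ddim (ii°), Eb (III), Fm (iv), Gm (v), Ab (VI), Bb (VII).
Shared triads with their functions: Gm (ii in F major, v in C minor); Bb (IV in F major, VII in C minor).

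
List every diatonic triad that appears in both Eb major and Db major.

Triads in Eb major: Eb (I), Fm (ii), Gm (iii), Ab (IV), Bb (V), Cm (vi), Ddim (vii°).
Triads in Db major: Db (I), Ebm (ii), Fm (iii), Gb (IV), Ab (V), Bbm (vi), Cdim (vii°).
Shared triads with their functions: Fm (ii in Eb major, iii in Db major); Ab (IV in Eb major, V in Db major).

Fm, Ab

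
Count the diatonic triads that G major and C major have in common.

Diatonic triads of G major: G major (I), A minor (ii), B minor (iii), C major (IV), D major (V), E minor (vi), F# diminished (vii°).
Diatonic triads of C major: C major (I), D minor (ii), E minor (iii), F major (IV), G major (V), A minor (vi), B diminished (vii°).
Matching root and quality in both lists: G major, A minor, C major, E minor.
That gives 4 common triads.

4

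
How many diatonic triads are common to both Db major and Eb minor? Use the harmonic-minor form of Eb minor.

1

Diatonic triads of Db major: Db major (I), Eb minor (ii), F minor (iii), Gb major (IV), Ab major (V), Bb minor (vi), C diminished (vii°).
Diatonic triads of Eb minor (harmonic minor): Eb minor (i), F diminished (ii°), Gb augmented (III+), Ab minor (iv), Bb major (V), Cb major (VI), D diminished (vii°).
Matching root and quality in both lists: Eb minor.
That gives 1 common triad.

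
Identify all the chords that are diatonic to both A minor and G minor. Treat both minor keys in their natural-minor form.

Triads in A minor (natural minor): Am (i), Bdim (ii°), C (III), Dm (iv), Em (v), F (VI), G (VII).
Triads in G minor (natural minor): Gm (i), Adim (ii°), B♭ (III), Cm (iv), Dm (v), E♭ (VI), F (VII).
Shared triads with their functions: Dm (iv in A minor, v in G minor); F (VI in A minor, VII in G minor).

Dm, F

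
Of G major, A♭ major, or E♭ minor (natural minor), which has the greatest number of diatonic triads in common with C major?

G major

Triads of C major: C (I), Dm (ii), Em (iii), F (IV), G (V), Am (vi), Bdim (vii°).
G major shares 4: C, Em, G, Am.
A♭ major shares 0: none.
E♭ minor (natural minor) shares 0: none.
The most common triads (4) are shared with G major.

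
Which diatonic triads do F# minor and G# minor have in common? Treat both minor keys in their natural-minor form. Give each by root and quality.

C#m, E

Triads in F# minor (natural minor): F#m (i), G#dim (ii°), A (III), Bm (iv), C#m (v), D (VI), E (VII).
Triads in G# minor (natural minor): G#m (i), A#dim (ii°), B (III), C#m (iv), D#m (v), E (VI), F# (VII).
Shared triads with their functions: C#m (v in F# minor, iv in G# minor); E (VII in F# minor, VI in G# minor).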